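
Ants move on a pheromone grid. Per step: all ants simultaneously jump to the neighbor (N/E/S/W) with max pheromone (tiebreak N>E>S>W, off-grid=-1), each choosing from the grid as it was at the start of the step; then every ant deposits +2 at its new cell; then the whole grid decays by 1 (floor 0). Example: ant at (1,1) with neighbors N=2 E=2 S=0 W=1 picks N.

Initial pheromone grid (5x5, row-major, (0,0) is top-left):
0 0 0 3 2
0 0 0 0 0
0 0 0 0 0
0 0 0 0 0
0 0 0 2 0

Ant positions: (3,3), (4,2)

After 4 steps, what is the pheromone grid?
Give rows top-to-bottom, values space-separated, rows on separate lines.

After step 1: ants at (4,3),(4,3)
  0 0 0 2 1
  0 0 0 0 0
  0 0 0 0 0
  0 0 0 0 0
  0 0 0 5 0
After step 2: ants at (3,3),(3,3)
  0 0 0 1 0
  0 0 0 0 0
  0 0 0 0 0
  0 0 0 3 0
  0 0 0 4 0
After step 3: ants at (4,3),(4,3)
  0 0 0 0 0
  0 0 0 0 0
  0 0 0 0 0
  0 0 0 2 0
  0 0 0 7 0
After step 4: ants at (3,3),(3,3)
  0 0 0 0 0
  0 0 0 0 0
  0 0 0 0 0
  0 0 0 5 0
  0 0 0 6 0

0 0 0 0 0
0 0 0 0 0
0 0 0 0 0
0 0 0 5 0
0 0 0 6 0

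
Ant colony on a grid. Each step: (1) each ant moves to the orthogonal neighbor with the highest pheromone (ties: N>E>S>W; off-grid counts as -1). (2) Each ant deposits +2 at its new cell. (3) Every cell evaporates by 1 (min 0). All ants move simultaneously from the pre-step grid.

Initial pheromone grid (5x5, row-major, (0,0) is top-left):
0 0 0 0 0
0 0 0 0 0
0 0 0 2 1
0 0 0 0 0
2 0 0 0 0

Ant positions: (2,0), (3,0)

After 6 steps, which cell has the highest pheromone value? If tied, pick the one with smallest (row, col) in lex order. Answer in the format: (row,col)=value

Answer: (4,0)=2

Derivation:
Step 1: ant0:(2,0)->N->(1,0) | ant1:(3,0)->S->(4,0)
  grid max=3 at (4,0)
Step 2: ant0:(1,0)->N->(0,0) | ant1:(4,0)->N->(3,0)
  grid max=2 at (4,0)
Step 3: ant0:(0,0)->E->(0,1) | ant1:(3,0)->S->(4,0)
  grid max=3 at (4,0)
Step 4: ant0:(0,1)->E->(0,2) | ant1:(4,0)->N->(3,0)
  grid max=2 at (4,0)
Step 5: ant0:(0,2)->E->(0,3) | ant1:(3,0)->S->(4,0)
  grid max=3 at (4,0)
Step 6: ant0:(0,3)->E->(0,4) | ant1:(4,0)->N->(3,0)
  grid max=2 at (4,0)
Final grid:
  0 0 0 0 1
  0 0 0 0 0
  0 0 0 0 0
  1 0 0 0 0
  2 0 0 0 0
Max pheromone 2 at (4,0)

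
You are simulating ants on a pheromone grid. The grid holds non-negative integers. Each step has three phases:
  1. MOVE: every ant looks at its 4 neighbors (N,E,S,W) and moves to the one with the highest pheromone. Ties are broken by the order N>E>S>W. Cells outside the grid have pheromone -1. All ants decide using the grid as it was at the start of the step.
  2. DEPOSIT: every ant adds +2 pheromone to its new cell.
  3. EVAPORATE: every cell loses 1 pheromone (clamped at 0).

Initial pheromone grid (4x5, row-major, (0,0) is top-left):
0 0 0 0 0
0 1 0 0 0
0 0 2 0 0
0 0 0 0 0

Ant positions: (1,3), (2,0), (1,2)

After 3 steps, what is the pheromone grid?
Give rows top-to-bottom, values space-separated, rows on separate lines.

After step 1: ants at (0,3),(1,0),(2,2)
  0 0 0 1 0
  1 0 0 0 0
  0 0 3 0 0
  0 0 0 0 0
After step 2: ants at (0,4),(0,0),(1,2)
  1 0 0 0 1
  0 0 1 0 0
  0 0 2 0 0
  0 0 0 0 0
After step 3: ants at (1,4),(0,1),(2,2)
  0 1 0 0 0
  0 0 0 0 1
  0 0 3 0 0
  0 0 0 0 0

0 1 0 0 0
0 0 0 0 1
0 0 3 0 0
0 0 0 0 0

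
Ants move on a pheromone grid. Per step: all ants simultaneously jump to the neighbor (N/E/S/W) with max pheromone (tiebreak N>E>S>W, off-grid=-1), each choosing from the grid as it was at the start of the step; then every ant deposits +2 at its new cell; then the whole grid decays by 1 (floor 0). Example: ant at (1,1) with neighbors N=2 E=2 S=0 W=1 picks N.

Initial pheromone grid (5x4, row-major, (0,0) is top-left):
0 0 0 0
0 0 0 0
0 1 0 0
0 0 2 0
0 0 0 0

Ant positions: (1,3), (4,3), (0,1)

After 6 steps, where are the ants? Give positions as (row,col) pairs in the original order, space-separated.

Step 1: ant0:(1,3)->N->(0,3) | ant1:(4,3)->N->(3,3) | ant2:(0,1)->E->(0,2)
  grid max=1 at (0,2)
Step 2: ant0:(0,3)->W->(0,2) | ant1:(3,3)->W->(3,2) | ant2:(0,2)->E->(0,3)
  grid max=2 at (0,2)
Step 3: ant0:(0,2)->E->(0,3) | ant1:(3,2)->N->(2,2) | ant2:(0,3)->W->(0,2)
  grid max=3 at (0,2)
Step 4: ant0:(0,3)->W->(0,2) | ant1:(2,2)->S->(3,2) | ant2:(0,2)->E->(0,3)
  grid max=4 at (0,2)
Step 5: ant0:(0,2)->E->(0,3) | ant1:(3,2)->N->(2,2) | ant2:(0,3)->W->(0,2)
  grid max=5 at (0,2)
Step 6: ant0:(0,3)->W->(0,2) | ant1:(2,2)->S->(3,2) | ant2:(0,2)->E->(0,3)
  grid max=6 at (0,2)

(0,2) (3,2) (0,3)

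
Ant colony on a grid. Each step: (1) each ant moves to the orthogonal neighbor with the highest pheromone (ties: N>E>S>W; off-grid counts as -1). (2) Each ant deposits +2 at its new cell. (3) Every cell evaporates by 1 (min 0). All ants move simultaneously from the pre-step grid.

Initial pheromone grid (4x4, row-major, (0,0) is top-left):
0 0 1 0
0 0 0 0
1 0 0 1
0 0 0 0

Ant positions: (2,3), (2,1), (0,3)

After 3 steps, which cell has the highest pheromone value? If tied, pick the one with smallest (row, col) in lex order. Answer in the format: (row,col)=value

Answer: (0,2)=4

Derivation:
Step 1: ant0:(2,3)->N->(1,3) | ant1:(2,1)->W->(2,0) | ant2:(0,3)->W->(0,2)
  grid max=2 at (0,2)
Step 2: ant0:(1,3)->N->(0,3) | ant1:(2,0)->N->(1,0) | ant2:(0,2)->E->(0,3)
  grid max=3 at (0,3)
Step 3: ant0:(0,3)->W->(0,2) | ant1:(1,0)->S->(2,0) | ant2:(0,3)->W->(0,2)
  grid max=4 at (0,2)
Final grid:
  0 0 4 2
  0 0 0 0
  2 0 0 0
  0 0 0 0
Max pheromone 4 at (0,2)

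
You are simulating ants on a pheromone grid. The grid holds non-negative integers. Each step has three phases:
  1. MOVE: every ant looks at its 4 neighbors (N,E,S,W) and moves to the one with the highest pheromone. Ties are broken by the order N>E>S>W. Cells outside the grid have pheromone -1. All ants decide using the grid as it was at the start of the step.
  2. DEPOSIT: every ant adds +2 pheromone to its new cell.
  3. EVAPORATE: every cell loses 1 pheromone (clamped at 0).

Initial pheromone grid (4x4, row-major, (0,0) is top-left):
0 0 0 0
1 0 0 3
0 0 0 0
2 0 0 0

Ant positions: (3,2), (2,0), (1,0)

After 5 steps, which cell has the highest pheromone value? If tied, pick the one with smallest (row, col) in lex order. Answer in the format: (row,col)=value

Step 1: ant0:(3,2)->N->(2,2) | ant1:(2,0)->S->(3,0) | ant2:(1,0)->N->(0,0)
  grid max=3 at (3,0)
Step 2: ant0:(2,2)->N->(1,2) | ant1:(3,0)->N->(2,0) | ant2:(0,0)->E->(0,1)
  grid max=2 at (3,0)
Step 3: ant0:(1,2)->E->(1,3) | ant1:(2,0)->S->(3,0) | ant2:(0,1)->E->(0,2)
  grid max=3 at (3,0)
Step 4: ant0:(1,3)->N->(0,3) | ant1:(3,0)->N->(2,0) | ant2:(0,2)->E->(0,3)
  grid max=3 at (0,3)
Step 5: ant0:(0,3)->S->(1,3) | ant1:(2,0)->S->(3,0) | ant2:(0,3)->S->(1,3)
  grid max=4 at (1,3)
Final grid:
  0 0 0 2
  0 0 0 4
  0 0 0 0
  3 0 0 0
Max pheromone 4 at (1,3)

Answer: (1,3)=4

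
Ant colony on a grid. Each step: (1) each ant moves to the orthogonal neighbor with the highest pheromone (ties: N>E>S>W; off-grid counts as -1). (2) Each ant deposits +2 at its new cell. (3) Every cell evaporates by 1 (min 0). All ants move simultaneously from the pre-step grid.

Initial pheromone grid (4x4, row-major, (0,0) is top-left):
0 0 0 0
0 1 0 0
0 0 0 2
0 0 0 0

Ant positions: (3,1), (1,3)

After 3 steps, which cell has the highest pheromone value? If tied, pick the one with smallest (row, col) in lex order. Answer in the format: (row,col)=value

Step 1: ant0:(3,1)->N->(2,1) | ant1:(1,3)->S->(2,3)
  grid max=3 at (2,3)
Step 2: ant0:(2,1)->N->(1,1) | ant1:(2,3)->N->(1,3)
  grid max=2 at (2,3)
Step 3: ant0:(1,1)->N->(0,1) | ant1:(1,3)->S->(2,3)
  grid max=3 at (2,3)
Final grid:
  0 1 0 0
  0 0 0 0
  0 0 0 3
  0 0 0 0
Max pheromone 3 at (2,3)

Answer: (2,3)=3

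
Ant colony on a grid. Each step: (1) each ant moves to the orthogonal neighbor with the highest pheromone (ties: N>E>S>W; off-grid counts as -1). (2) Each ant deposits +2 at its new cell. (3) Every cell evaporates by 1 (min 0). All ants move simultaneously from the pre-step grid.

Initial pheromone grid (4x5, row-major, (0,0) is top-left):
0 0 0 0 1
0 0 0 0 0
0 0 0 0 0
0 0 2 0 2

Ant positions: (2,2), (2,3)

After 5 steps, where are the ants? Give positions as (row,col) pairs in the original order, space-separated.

Step 1: ant0:(2,2)->S->(3,2) | ant1:(2,3)->N->(1,3)
  grid max=3 at (3,2)
Step 2: ant0:(3,2)->N->(2,2) | ant1:(1,3)->N->(0,3)
  grid max=2 at (3,2)
Step 3: ant0:(2,2)->S->(3,2) | ant1:(0,3)->E->(0,4)
  grid max=3 at (3,2)
Step 4: ant0:(3,2)->N->(2,2) | ant1:(0,4)->S->(1,4)
  grid max=2 at (3,2)
Step 5: ant0:(2,2)->S->(3,2) | ant1:(1,4)->N->(0,4)
  grid max=3 at (3,2)

(3,2) (0,4)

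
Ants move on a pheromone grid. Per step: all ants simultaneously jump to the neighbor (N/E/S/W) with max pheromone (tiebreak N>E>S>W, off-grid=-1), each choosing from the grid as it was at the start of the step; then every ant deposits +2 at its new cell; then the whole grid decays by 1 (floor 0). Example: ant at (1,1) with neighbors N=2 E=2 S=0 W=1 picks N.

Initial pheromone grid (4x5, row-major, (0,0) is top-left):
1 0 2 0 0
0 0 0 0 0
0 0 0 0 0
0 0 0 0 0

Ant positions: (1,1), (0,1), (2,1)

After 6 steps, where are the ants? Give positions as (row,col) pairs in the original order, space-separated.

Step 1: ant0:(1,1)->N->(0,1) | ant1:(0,1)->E->(0,2) | ant2:(2,1)->N->(1,1)
  grid max=3 at (0,2)
Step 2: ant0:(0,1)->E->(0,2) | ant1:(0,2)->W->(0,1) | ant2:(1,1)->N->(0,1)
  grid max=4 at (0,1)
Step 3: ant0:(0,2)->W->(0,1) | ant1:(0,1)->E->(0,2) | ant2:(0,1)->E->(0,2)
  grid max=7 at (0,2)
Step 4: ant0:(0,1)->E->(0,2) | ant1:(0,2)->W->(0,1) | ant2:(0,2)->W->(0,1)
  grid max=8 at (0,1)
Step 5: ant0:(0,2)->W->(0,1) | ant1:(0,1)->E->(0,2) | ant2:(0,1)->E->(0,2)
  grid max=11 at (0,2)
Step 6: ant0:(0,1)->E->(0,2) | ant1:(0,2)->W->(0,1) | ant2:(0,2)->W->(0,1)
  grid max=12 at (0,1)

(0,2) (0,1) (0,1)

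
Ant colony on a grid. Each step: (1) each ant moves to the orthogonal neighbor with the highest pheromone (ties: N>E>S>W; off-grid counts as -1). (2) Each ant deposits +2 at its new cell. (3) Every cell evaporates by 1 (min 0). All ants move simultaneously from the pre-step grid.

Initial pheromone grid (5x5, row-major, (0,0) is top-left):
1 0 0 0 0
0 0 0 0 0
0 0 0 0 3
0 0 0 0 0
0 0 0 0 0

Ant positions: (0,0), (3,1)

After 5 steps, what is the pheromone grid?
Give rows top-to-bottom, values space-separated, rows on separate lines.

After step 1: ants at (0,1),(2,1)
  0 1 0 0 0
  0 0 0 0 0
  0 1 0 0 2
  0 0 0 0 0
  0 0 0 0 0
After step 2: ants at (0,2),(1,1)
  0 0 1 0 0
  0 1 0 0 0
  0 0 0 0 1
  0 0 0 0 0
  0 0 0 0 0
After step 3: ants at (0,3),(0,1)
  0 1 0 1 0
  0 0 0 0 0
  0 0 0 0 0
  0 0 0 0 0
  0 0 0 0 0
After step 4: ants at (0,4),(0,2)
  0 0 1 0 1
  0 0 0 0 0
  0 0 0 0 0
  0 0 0 0 0
  0 0 0 0 0
After step 5: ants at (1,4),(0,3)
  0 0 0 1 0
  0 0 0 0 1
  0 0 0 0 0
  0 0 0 0 0
  0 0 0 0 0

0 0 0 1 0
0 0 0 0 1
0 0 0 0 0
0 0 0 0 0
0 0 0 0 0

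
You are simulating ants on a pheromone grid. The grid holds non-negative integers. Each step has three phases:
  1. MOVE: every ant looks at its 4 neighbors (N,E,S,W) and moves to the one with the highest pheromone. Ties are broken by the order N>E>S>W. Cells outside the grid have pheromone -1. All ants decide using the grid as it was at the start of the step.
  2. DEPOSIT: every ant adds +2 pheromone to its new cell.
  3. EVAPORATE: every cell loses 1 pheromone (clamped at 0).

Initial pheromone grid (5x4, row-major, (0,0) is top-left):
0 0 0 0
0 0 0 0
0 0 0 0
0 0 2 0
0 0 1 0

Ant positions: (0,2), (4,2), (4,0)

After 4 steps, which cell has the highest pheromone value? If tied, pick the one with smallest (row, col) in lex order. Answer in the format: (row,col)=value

Step 1: ant0:(0,2)->E->(0,3) | ant1:(4,2)->N->(3,2) | ant2:(4,0)->N->(3,0)
  grid max=3 at (3,2)
Step 2: ant0:(0,3)->S->(1,3) | ant1:(3,2)->N->(2,2) | ant2:(3,0)->N->(2,0)
  grid max=2 at (3,2)
Step 3: ant0:(1,3)->N->(0,3) | ant1:(2,2)->S->(3,2) | ant2:(2,0)->N->(1,0)
  grid max=3 at (3,2)
Step 4: ant0:(0,3)->S->(1,3) | ant1:(3,2)->N->(2,2) | ant2:(1,0)->N->(0,0)
  grid max=2 at (3,2)
Final grid:
  1 0 0 0
  0 0 0 1
  0 0 1 0
  0 0 2 0
  0 0 0 0
Max pheromone 2 at (3,2)

Answer: (3,2)=2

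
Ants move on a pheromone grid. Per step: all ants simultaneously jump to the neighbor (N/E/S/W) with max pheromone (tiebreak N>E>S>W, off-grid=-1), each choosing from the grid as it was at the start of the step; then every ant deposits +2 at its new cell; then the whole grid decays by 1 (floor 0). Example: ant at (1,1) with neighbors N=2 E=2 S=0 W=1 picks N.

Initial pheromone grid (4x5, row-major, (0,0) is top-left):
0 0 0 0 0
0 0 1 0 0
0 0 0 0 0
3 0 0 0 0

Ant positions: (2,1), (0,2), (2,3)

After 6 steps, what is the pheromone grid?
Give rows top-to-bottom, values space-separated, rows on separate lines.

After step 1: ants at (1,1),(1,2),(1,3)
  0 0 0 0 0
  0 1 2 1 0
  0 0 0 0 0
  2 0 0 0 0
After step 2: ants at (1,2),(1,3),(1,2)
  0 0 0 0 0
  0 0 5 2 0
  0 0 0 0 0
  1 0 0 0 0
After step 3: ants at (1,3),(1,2),(1,3)
  0 0 0 0 0
  0 0 6 5 0
  0 0 0 0 0
  0 0 0 0 0
After step 4: ants at (1,2),(1,3),(1,2)
  0 0 0 0 0
  0 0 9 6 0
  0 0 0 0 0
  0 0 0 0 0
After step 5: ants at (1,3),(1,2),(1,3)
  0 0 0 0 0
  0 0 10 9 0
  0 0 0 0 0
  0 0 0 0 0
After step 6: ants at (1,2),(1,3),(1,2)
  0 0 0 0 0
  0 0 13 10 0
  0 0 0 0 0
  0 0 0 0 0

0 0 0 0 0
0 0 13 10 0
0 0 0 0 0
0 0 0 0 0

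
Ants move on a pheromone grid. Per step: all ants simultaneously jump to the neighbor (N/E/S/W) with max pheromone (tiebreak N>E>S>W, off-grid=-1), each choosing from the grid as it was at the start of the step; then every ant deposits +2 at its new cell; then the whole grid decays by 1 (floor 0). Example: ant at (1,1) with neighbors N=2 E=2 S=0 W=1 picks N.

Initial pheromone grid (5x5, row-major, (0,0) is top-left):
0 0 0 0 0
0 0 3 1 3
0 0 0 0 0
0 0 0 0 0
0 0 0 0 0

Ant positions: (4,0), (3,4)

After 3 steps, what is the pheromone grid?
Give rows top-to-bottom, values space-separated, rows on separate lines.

After step 1: ants at (3,0),(2,4)
  0 0 0 0 0
  0 0 2 0 2
  0 0 0 0 1
  1 0 0 0 0
  0 0 0 0 0
After step 2: ants at (2,0),(1,4)
  0 0 0 0 0
  0 0 1 0 3
  1 0 0 0 0
  0 0 0 0 0
  0 0 0 0 0
After step 3: ants at (1,0),(0,4)
  0 0 0 0 1
  1 0 0 0 2
  0 0 0 0 0
  0 0 0 0 0
  0 0 0 0 0

0 0 0 0 1
1 0 0 0 2
0 0 0 0 0
0 0 0 0 0
0 0 0 0 0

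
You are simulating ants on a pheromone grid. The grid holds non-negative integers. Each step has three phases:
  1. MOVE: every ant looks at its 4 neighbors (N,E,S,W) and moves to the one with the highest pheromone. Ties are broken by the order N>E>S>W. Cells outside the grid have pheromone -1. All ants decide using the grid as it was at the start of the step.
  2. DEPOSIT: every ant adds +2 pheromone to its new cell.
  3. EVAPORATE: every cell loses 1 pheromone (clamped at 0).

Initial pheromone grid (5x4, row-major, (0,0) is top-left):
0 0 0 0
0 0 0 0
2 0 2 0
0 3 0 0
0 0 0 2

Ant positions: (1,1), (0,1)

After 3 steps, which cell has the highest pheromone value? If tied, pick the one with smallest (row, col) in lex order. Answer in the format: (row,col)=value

Step 1: ant0:(1,1)->N->(0,1) | ant1:(0,1)->E->(0,2)
  grid max=2 at (3,1)
Step 2: ant0:(0,1)->E->(0,2) | ant1:(0,2)->W->(0,1)
  grid max=2 at (0,1)
Step 3: ant0:(0,2)->W->(0,1) | ant1:(0,1)->E->(0,2)
  grid max=3 at (0,1)
Final grid:
  0 3 3 0
  0 0 0 0
  0 0 0 0
  0 0 0 0
  0 0 0 0
Max pheromone 3 at (0,1)

Answer: (0,1)=3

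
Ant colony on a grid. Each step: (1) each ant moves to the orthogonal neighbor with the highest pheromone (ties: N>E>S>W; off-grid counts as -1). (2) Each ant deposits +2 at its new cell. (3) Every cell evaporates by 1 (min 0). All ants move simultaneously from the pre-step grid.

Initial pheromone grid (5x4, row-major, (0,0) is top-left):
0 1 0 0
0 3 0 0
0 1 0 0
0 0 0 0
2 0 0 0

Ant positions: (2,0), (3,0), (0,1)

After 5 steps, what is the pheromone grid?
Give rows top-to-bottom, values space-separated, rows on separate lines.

After step 1: ants at (2,1),(4,0),(1,1)
  0 0 0 0
  0 4 0 0
  0 2 0 0
  0 0 0 0
  3 0 0 0
After step 2: ants at (1,1),(3,0),(2,1)
  0 0 0 0
  0 5 0 0
  0 3 0 0
  1 0 0 0
  2 0 0 0
After step 3: ants at (2,1),(4,0),(1,1)
  0 0 0 0
  0 6 0 0
  0 4 0 0
  0 0 0 0
  3 0 0 0
After step 4: ants at (1,1),(3,0),(2,1)
  0 0 0 0
  0 7 0 0
  0 5 0 0
  1 0 0 0
  2 0 0 0
After step 5: ants at (2,1),(4,0),(1,1)
  0 0 0 0
  0 8 0 0
  0 6 0 0
  0 0 0 0
  3 0 0 0

0 0 0 0
0 8 0 0
0 6 0 0
0 0 0 0
3 0 0 0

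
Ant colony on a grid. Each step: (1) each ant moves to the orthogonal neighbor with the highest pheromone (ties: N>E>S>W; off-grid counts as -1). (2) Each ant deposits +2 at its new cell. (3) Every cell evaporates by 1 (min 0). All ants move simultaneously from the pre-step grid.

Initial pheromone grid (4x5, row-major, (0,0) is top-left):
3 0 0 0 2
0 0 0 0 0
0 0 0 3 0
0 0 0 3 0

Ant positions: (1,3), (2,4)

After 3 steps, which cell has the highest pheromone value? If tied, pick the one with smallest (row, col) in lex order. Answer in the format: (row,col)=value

Step 1: ant0:(1,3)->S->(2,3) | ant1:(2,4)->W->(2,3)
  grid max=6 at (2,3)
Step 2: ant0:(2,3)->S->(3,3) | ant1:(2,3)->S->(3,3)
  grid max=5 at (2,3)
Step 3: ant0:(3,3)->N->(2,3) | ant1:(3,3)->N->(2,3)
  grid max=8 at (2,3)
Final grid:
  0 0 0 0 0
  0 0 0 0 0
  0 0 0 8 0
  0 0 0 4 0
Max pheromone 8 at (2,3)

Answer: (2,3)=8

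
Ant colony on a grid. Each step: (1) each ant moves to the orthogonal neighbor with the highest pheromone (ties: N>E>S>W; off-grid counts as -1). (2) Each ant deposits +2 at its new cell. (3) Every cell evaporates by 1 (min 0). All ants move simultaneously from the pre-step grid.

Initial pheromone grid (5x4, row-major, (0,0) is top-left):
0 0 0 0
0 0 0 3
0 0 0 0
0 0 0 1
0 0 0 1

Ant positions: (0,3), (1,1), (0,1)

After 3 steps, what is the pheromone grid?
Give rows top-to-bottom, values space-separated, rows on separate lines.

After step 1: ants at (1,3),(0,1),(0,2)
  0 1 1 0
  0 0 0 4
  0 0 0 0
  0 0 0 0
  0 0 0 0
After step 2: ants at (0,3),(0,2),(0,1)
  0 2 2 1
  0 0 0 3
  0 0 0 0
  0 0 0 0
  0 0 0 0
After step 3: ants at (1,3),(0,1),(0,2)
  0 3 3 0
  0 0 0 4
  0 0 0 0
  0 0 0 0
  0 0 0 0

0 3 3 0
0 0 0 4
0 0 0 0
0 0 0 0
0 0 0 0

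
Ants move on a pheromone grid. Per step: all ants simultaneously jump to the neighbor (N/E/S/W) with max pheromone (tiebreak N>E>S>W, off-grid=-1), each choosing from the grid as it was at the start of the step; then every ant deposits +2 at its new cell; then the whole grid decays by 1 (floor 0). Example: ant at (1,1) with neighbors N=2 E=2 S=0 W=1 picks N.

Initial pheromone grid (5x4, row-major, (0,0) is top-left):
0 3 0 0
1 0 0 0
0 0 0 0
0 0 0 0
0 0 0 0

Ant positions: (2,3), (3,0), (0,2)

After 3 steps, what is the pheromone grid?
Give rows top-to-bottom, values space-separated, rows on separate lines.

After step 1: ants at (1,3),(2,0),(0,1)
  0 4 0 0
  0 0 0 1
  1 0 0 0
  0 0 0 0
  0 0 0 0
After step 2: ants at (0,3),(1,0),(0,2)
  0 3 1 1
  1 0 0 0
  0 0 0 0
  0 0 0 0
  0 0 0 0
After step 3: ants at (0,2),(0,0),(0,1)
  1 4 2 0
  0 0 0 0
  0 0 0 0
  0 0 0 0
  0 0 0 0

1 4 2 0
0 0 0 0
0 0 0 0
0 0 0 0
0 0 0 0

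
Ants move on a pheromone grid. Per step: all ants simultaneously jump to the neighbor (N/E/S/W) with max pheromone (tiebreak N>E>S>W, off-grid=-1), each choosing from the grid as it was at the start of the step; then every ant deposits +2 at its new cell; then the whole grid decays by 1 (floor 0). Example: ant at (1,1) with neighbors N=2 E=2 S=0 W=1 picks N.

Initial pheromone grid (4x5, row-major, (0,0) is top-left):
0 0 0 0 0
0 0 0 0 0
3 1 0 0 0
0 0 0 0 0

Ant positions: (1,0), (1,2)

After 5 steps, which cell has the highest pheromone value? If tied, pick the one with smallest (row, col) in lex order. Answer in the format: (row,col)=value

Step 1: ant0:(1,0)->S->(2,0) | ant1:(1,2)->N->(0,2)
  grid max=4 at (2,0)
Step 2: ant0:(2,0)->N->(1,0) | ant1:(0,2)->E->(0,3)
  grid max=3 at (2,0)
Step 3: ant0:(1,0)->S->(2,0) | ant1:(0,3)->E->(0,4)
  grid max=4 at (2,0)
Step 4: ant0:(2,0)->N->(1,0) | ant1:(0,4)->S->(1,4)
  grid max=3 at (2,0)
Step 5: ant0:(1,0)->S->(2,0) | ant1:(1,4)->N->(0,4)
  grid max=4 at (2,0)
Final grid:
  0 0 0 0 1
  0 0 0 0 0
  4 0 0 0 0
  0 0 0 0 0
Max pheromone 4 at (2,0)

Answer: (2,0)=4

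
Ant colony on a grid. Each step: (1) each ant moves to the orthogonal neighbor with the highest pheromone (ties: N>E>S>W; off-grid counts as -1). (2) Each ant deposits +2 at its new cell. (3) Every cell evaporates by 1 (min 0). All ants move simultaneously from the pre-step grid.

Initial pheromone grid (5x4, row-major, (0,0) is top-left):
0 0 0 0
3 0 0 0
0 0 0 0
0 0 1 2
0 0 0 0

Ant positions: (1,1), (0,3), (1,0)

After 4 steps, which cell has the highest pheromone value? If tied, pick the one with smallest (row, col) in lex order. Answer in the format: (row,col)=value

Step 1: ant0:(1,1)->W->(1,0) | ant1:(0,3)->S->(1,3) | ant2:(1,0)->N->(0,0)
  grid max=4 at (1,0)
Step 2: ant0:(1,0)->N->(0,0) | ant1:(1,3)->N->(0,3) | ant2:(0,0)->S->(1,0)
  grid max=5 at (1,0)
Step 3: ant0:(0,0)->S->(1,0) | ant1:(0,3)->S->(1,3) | ant2:(1,0)->N->(0,0)
  grid max=6 at (1,0)
Step 4: ant0:(1,0)->N->(0,0) | ant1:(1,3)->N->(0,3) | ant2:(0,0)->S->(1,0)
  grid max=7 at (1,0)
Final grid:
  4 0 0 1
  7 0 0 0
  0 0 0 0
  0 0 0 0
  0 0 0 0
Max pheromone 7 at (1,0)

Answer: (1,0)=7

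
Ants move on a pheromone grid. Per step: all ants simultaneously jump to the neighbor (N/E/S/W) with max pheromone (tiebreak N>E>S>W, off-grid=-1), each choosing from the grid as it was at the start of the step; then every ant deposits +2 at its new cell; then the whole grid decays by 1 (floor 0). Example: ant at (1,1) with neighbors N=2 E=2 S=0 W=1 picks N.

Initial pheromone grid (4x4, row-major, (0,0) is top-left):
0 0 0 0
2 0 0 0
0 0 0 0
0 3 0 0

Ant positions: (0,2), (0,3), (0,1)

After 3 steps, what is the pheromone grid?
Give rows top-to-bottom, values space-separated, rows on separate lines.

After step 1: ants at (0,3),(1,3),(0,2)
  0 0 1 1
  1 0 0 1
  0 0 0 0
  0 2 0 0
After step 2: ants at (1,3),(0,3),(0,3)
  0 0 0 4
  0 0 0 2
  0 0 0 0
  0 1 0 0
After step 3: ants at (0,3),(1,3),(1,3)
  0 0 0 5
  0 0 0 5
  0 0 0 0
  0 0 0 0

0 0 0 5
0 0 0 5
0 0 0 0
0 0 0 0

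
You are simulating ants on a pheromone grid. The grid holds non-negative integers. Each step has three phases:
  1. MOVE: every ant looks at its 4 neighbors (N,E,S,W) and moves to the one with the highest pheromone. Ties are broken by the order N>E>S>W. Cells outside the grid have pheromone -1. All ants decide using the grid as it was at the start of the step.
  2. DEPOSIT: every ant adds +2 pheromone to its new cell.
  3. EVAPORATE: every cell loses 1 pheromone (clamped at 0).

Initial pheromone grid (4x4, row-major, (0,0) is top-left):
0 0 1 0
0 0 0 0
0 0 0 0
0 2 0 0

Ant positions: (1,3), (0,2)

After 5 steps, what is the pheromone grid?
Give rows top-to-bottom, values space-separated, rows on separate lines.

After step 1: ants at (0,3),(0,3)
  0 0 0 3
  0 0 0 0
  0 0 0 0
  0 1 0 0
After step 2: ants at (1,3),(1,3)
  0 0 0 2
  0 0 0 3
  0 0 0 0
  0 0 0 0
After step 3: ants at (0,3),(0,3)
  0 0 0 5
  0 0 0 2
  0 0 0 0
  0 0 0 0
After step 4: ants at (1,3),(1,3)
  0 0 0 4
  0 0 0 5
  0 0 0 0
  0 0 0 0
After step 5: ants at (0,3),(0,3)
  0 0 0 7
  0 0 0 4
  0 0 0 0
  0 0 0 0

0 0 0 7
0 0 0 4
0 0 0 0
0 0 0 0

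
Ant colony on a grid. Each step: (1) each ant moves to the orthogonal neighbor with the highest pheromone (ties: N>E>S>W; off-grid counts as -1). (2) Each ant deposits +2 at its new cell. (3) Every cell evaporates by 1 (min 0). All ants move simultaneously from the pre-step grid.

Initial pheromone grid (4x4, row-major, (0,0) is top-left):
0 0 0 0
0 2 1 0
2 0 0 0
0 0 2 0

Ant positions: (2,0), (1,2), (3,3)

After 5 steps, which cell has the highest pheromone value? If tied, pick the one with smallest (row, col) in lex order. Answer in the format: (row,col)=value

Answer: (1,1)=7

Derivation:
Step 1: ant0:(2,0)->N->(1,0) | ant1:(1,2)->W->(1,1) | ant2:(3,3)->W->(3,2)
  grid max=3 at (1,1)
Step 2: ant0:(1,0)->E->(1,1) | ant1:(1,1)->W->(1,0) | ant2:(3,2)->N->(2,2)
  grid max=4 at (1,1)
Step 3: ant0:(1,1)->W->(1,0) | ant1:(1,0)->E->(1,1) | ant2:(2,2)->S->(3,2)
  grid max=5 at (1,1)
Step 4: ant0:(1,0)->E->(1,1) | ant1:(1,1)->W->(1,0) | ant2:(3,2)->N->(2,2)
  grid max=6 at (1,1)
Step 5: ant0:(1,1)->W->(1,0) | ant1:(1,0)->E->(1,1) | ant2:(2,2)->S->(3,2)
  grid max=7 at (1,1)
Final grid:
  0 0 0 0
  5 7 0 0
  0 0 0 0
  0 0 3 0
Max pheromone 7 at (1,1)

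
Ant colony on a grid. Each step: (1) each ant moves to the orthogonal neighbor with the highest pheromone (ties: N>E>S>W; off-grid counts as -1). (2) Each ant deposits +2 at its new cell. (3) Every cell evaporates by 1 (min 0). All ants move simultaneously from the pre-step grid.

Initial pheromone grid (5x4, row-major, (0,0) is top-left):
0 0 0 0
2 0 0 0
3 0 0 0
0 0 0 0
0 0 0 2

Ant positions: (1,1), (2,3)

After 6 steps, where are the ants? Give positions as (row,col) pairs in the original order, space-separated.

Step 1: ant0:(1,1)->W->(1,0) | ant1:(2,3)->N->(1,3)
  grid max=3 at (1,0)
Step 2: ant0:(1,0)->S->(2,0) | ant1:(1,3)->N->(0,3)
  grid max=3 at (2,0)
Step 3: ant0:(2,0)->N->(1,0) | ant1:(0,3)->S->(1,3)
  grid max=3 at (1,0)
Step 4: ant0:(1,0)->S->(2,0) | ant1:(1,3)->N->(0,3)
  grid max=3 at (2,0)
Step 5: ant0:(2,0)->N->(1,0) | ant1:(0,3)->S->(1,3)
  grid max=3 at (1,0)
Step 6: ant0:(1,0)->S->(2,0) | ant1:(1,3)->N->(0,3)
  grid max=3 at (2,0)

(2,0) (0,3)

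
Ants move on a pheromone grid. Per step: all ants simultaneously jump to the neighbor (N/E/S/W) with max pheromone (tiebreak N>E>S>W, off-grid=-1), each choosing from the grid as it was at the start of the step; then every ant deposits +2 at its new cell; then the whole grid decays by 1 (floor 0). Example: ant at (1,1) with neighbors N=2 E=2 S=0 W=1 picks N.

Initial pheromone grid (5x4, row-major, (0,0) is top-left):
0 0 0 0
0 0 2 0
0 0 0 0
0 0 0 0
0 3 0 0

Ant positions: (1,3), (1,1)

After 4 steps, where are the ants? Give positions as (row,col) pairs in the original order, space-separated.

Step 1: ant0:(1,3)->W->(1,2) | ant1:(1,1)->E->(1,2)
  grid max=5 at (1,2)
Step 2: ant0:(1,2)->N->(0,2) | ant1:(1,2)->N->(0,2)
  grid max=4 at (1,2)
Step 3: ant0:(0,2)->S->(1,2) | ant1:(0,2)->S->(1,2)
  grid max=7 at (1,2)
Step 4: ant0:(1,2)->N->(0,2) | ant1:(1,2)->N->(0,2)
  grid max=6 at (1,2)

(0,2) (0,2)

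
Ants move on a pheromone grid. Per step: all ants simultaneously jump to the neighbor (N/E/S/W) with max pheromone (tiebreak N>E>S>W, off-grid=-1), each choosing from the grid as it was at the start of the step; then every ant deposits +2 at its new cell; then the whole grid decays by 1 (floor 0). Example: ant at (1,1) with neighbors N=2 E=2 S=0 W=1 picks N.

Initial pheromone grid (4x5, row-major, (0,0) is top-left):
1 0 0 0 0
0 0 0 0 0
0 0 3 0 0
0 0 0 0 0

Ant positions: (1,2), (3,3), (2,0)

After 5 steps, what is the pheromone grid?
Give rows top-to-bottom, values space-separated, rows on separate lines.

After step 1: ants at (2,2),(2,3),(1,0)
  0 0 0 0 0
  1 0 0 0 0
  0 0 4 1 0
  0 0 0 0 0
After step 2: ants at (2,3),(2,2),(0,0)
  1 0 0 0 0
  0 0 0 0 0
  0 0 5 2 0
  0 0 0 0 0
After step 3: ants at (2,2),(2,3),(0,1)
  0 1 0 0 0
  0 0 0 0 0
  0 0 6 3 0
  0 0 0 0 0
After step 4: ants at (2,3),(2,2),(0,2)
  0 0 1 0 0
  0 0 0 0 0
  0 0 7 4 0
  0 0 0 0 0
After step 5: ants at (2,2),(2,3),(0,3)
  0 0 0 1 0
  0 0 0 0 0
  0 0 8 5 0
  0 0 0 0 0

0 0 0 1 0
0 0 0 0 0
0 0 8 5 0
0 0 0 0 0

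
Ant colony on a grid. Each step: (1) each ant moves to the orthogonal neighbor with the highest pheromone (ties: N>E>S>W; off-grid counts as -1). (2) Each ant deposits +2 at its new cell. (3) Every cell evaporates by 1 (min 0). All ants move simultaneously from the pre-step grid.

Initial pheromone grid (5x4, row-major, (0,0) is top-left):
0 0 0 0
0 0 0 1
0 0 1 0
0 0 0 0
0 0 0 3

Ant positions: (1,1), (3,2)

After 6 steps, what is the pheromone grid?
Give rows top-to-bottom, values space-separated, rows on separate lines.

After step 1: ants at (0,1),(2,2)
  0 1 0 0
  0 0 0 0
  0 0 2 0
  0 0 0 0
  0 0 0 2
After step 2: ants at (0,2),(1,2)
  0 0 1 0
  0 0 1 0
  0 0 1 0
  0 0 0 0
  0 0 0 1
After step 3: ants at (1,2),(0,2)
  0 0 2 0
  0 0 2 0
  0 0 0 0
  0 0 0 0
  0 0 0 0
After step 4: ants at (0,2),(1,2)
  0 0 3 0
  0 0 3 0
  0 0 0 0
  0 0 0 0
  0 0 0 0
After step 5: ants at (1,2),(0,2)
  0 0 4 0
  0 0 4 0
  0 0 0 0
  0 0 0 0
  0 0 0 0
After step 6: ants at (0,2),(1,2)
  0 0 5 0
  0 0 5 0
  0 0 0 0
  0 0 0 0
  0 0 0 0

0 0 5 0
0 0 5 0
0 0 0 0
0 0 0 0
0 0 0 0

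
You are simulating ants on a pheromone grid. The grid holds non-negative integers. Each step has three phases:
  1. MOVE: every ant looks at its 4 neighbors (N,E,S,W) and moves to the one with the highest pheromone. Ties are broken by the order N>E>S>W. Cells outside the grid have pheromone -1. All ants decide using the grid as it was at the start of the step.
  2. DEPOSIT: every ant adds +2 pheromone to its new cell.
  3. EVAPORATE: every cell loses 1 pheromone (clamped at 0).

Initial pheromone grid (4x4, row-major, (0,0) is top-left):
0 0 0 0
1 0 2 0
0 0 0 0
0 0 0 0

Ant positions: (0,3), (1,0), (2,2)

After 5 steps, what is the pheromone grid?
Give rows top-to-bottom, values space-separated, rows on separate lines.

After step 1: ants at (1,3),(0,0),(1,2)
  1 0 0 0
  0 0 3 1
  0 0 0 0
  0 0 0 0
After step 2: ants at (1,2),(0,1),(1,3)
  0 1 0 0
  0 0 4 2
  0 0 0 0
  0 0 0 0
After step 3: ants at (1,3),(0,2),(1,2)
  0 0 1 0
  0 0 5 3
  0 0 0 0
  0 0 0 0
After step 4: ants at (1,2),(1,2),(1,3)
  0 0 0 0
  0 0 8 4
  0 0 0 0
  0 0 0 0
After step 5: ants at (1,3),(1,3),(1,2)
  0 0 0 0
  0 0 9 7
  0 0 0 0
  0 0 0 0

0 0 0 0
0 0 9 7
0 0 0 0
0 0 0 0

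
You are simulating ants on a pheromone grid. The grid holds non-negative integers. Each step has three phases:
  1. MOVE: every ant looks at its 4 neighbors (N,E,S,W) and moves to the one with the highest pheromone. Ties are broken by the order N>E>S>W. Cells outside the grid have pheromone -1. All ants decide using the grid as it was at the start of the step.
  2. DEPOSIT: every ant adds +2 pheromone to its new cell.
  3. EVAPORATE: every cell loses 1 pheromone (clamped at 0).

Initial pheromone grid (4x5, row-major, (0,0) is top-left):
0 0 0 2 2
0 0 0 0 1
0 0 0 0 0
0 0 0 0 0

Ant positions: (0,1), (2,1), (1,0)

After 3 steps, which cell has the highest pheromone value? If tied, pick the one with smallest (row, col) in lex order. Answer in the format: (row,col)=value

Step 1: ant0:(0,1)->E->(0,2) | ant1:(2,1)->N->(1,1) | ant2:(1,0)->N->(0,0)
  grid max=1 at (0,0)
Step 2: ant0:(0,2)->E->(0,3) | ant1:(1,1)->N->(0,1) | ant2:(0,0)->E->(0,1)
  grid max=3 at (0,1)
Step 3: ant0:(0,3)->E->(0,4) | ant1:(0,1)->E->(0,2) | ant2:(0,1)->E->(0,2)
  grid max=3 at (0,2)
Final grid:
  0 2 3 1 1
  0 0 0 0 0
  0 0 0 0 0
  0 0 0 0 0
Max pheromone 3 at (0,2)

Answer: (0,2)=3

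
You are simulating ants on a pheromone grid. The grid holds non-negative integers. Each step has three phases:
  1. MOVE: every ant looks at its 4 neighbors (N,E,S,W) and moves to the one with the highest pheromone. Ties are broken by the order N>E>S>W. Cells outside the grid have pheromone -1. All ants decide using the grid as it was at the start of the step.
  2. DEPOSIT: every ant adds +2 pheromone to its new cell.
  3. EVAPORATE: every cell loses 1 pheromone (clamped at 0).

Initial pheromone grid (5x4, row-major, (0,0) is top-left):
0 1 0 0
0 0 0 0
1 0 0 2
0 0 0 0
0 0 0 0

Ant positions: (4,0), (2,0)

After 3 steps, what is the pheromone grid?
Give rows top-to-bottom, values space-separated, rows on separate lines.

After step 1: ants at (3,0),(1,0)
  0 0 0 0
  1 0 0 0
  0 0 0 1
  1 0 0 0
  0 0 0 0
After step 2: ants at (2,0),(0,0)
  1 0 0 0
  0 0 0 0
  1 0 0 0
  0 0 0 0
  0 0 0 0
After step 3: ants at (1,0),(0,1)
  0 1 0 0
  1 0 0 0
  0 0 0 0
  0 0 0 0
  0 0 0 0

0 1 0 0
1 0 0 0
0 0 0 0
0 0 0 0
0 0 0 0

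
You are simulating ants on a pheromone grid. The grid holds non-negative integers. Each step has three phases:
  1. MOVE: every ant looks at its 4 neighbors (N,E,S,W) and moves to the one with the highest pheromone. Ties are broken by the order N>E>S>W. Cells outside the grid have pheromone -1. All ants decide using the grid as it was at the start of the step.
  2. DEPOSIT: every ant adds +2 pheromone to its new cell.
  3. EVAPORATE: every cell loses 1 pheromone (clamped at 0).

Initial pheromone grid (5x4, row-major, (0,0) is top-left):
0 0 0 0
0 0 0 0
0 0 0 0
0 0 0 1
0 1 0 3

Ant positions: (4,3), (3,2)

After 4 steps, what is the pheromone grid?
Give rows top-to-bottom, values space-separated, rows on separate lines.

After step 1: ants at (3,3),(3,3)
  0 0 0 0
  0 0 0 0
  0 0 0 0
  0 0 0 4
  0 0 0 2
After step 2: ants at (4,3),(4,3)
  0 0 0 0
  0 0 0 0
  0 0 0 0
  0 0 0 3
  0 0 0 5
After step 3: ants at (3,3),(3,3)
  0 0 0 0
  0 0 0 0
  0 0 0 0
  0 0 0 6
  0 0 0 4
After step 4: ants at (4,3),(4,3)
  0 0 0 0
  0 0 0 0
  0 0 0 0
  0 0 0 5
  0 0 0 7

0 0 0 0
0 0 0 0
0 0 0 0
0 0 0 5
0 0 0 7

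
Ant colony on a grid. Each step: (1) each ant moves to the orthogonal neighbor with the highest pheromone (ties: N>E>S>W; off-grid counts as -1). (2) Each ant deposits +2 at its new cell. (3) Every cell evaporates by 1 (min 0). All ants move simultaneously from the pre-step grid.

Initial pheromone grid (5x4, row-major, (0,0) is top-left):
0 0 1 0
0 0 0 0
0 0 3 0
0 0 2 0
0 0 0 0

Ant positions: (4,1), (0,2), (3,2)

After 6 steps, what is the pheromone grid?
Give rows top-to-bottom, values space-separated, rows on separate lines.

After step 1: ants at (3,1),(0,3),(2,2)
  0 0 0 1
  0 0 0 0
  0 0 4 0
  0 1 1 0
  0 0 0 0
After step 2: ants at (3,2),(1,3),(3,2)
  0 0 0 0
  0 0 0 1
  0 0 3 0
  0 0 4 0
  0 0 0 0
After step 3: ants at (2,2),(0,3),(2,2)
  0 0 0 1
  0 0 0 0
  0 0 6 0
  0 0 3 0
  0 0 0 0
After step 4: ants at (3,2),(1,3),(3,2)
  0 0 0 0
  0 0 0 1
  0 0 5 0
  0 0 6 0
  0 0 0 0
After step 5: ants at (2,2),(0,3),(2,2)
  0 0 0 1
  0 0 0 0
  0 0 8 0
  0 0 5 0
  0 0 0 0
After step 6: ants at (3,2),(1,3),(3,2)
  0 0 0 0
  0 0 0 1
  0 0 7 0
  0 0 8 0
  0 0 0 0

0 0 0 0
0 0 0 1
0 0 7 0
0 0 8 0
0 0 0 0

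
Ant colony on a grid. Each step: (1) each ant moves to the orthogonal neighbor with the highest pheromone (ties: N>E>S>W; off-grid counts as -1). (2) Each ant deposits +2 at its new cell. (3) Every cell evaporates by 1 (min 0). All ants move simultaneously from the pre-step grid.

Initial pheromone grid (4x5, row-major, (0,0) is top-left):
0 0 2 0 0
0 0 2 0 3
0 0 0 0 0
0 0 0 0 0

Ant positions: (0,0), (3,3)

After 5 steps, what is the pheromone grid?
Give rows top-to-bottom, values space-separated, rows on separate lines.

After step 1: ants at (0,1),(2,3)
  0 1 1 0 0
  0 0 1 0 2
  0 0 0 1 0
  0 0 0 0 0
After step 2: ants at (0,2),(1,3)
  0 0 2 0 0
  0 0 0 1 1
  0 0 0 0 0
  0 0 0 0 0
After step 3: ants at (0,3),(1,4)
  0 0 1 1 0
  0 0 0 0 2
  0 0 0 0 0
  0 0 0 0 0
After step 4: ants at (0,2),(0,4)
  0 0 2 0 1
  0 0 0 0 1
  0 0 0 0 0
  0 0 0 0 0
After step 5: ants at (0,3),(1,4)
  0 0 1 1 0
  0 0 0 0 2
  0 0 0 0 0
  0 0 0 0 0

0 0 1 1 0
0 0 0 0 2
0 0 0 0 0
0 0 0 0 0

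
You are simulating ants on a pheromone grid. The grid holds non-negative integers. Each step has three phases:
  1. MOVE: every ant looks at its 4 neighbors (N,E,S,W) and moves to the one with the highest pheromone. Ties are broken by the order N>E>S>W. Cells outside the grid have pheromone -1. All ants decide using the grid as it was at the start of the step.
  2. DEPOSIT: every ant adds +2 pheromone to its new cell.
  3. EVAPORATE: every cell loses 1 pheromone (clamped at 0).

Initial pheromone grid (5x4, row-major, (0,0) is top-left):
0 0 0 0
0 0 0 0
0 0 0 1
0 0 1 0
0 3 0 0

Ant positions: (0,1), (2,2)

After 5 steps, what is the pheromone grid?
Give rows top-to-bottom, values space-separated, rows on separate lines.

After step 1: ants at (0,2),(2,3)
  0 0 1 0
  0 0 0 0
  0 0 0 2
  0 0 0 0
  0 2 0 0
After step 2: ants at (0,3),(1,3)
  0 0 0 1
  0 0 0 1
  0 0 0 1
  0 0 0 0
  0 1 0 0
After step 3: ants at (1,3),(0,3)
  0 0 0 2
  0 0 0 2
  0 0 0 0
  0 0 0 0
  0 0 0 0
After step 4: ants at (0,3),(1,3)
  0 0 0 3
  0 0 0 3
  0 0 0 0
  0 0 0 0
  0 0 0 0
After step 5: ants at (1,3),(0,3)
  0 0 0 4
  0 0 0 4
  0 0 0 0
  0 0 0 0
  0 0 0 0

0 0 0 4
0 0 0 4
0 0 0 0
0 0 0 0
0 0 0 0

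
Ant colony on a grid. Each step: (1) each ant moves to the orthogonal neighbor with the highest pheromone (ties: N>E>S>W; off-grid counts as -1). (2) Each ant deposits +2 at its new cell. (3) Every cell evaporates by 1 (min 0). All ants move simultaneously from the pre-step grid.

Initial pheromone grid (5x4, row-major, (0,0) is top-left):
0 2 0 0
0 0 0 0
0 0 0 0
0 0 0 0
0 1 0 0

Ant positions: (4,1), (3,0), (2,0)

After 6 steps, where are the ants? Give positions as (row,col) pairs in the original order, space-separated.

Step 1: ant0:(4,1)->N->(3,1) | ant1:(3,0)->N->(2,0) | ant2:(2,0)->N->(1,0)
  grid max=1 at (0,1)
Step 2: ant0:(3,1)->N->(2,1) | ant1:(2,0)->N->(1,0) | ant2:(1,0)->S->(2,0)
  grid max=2 at (1,0)
Step 3: ant0:(2,1)->W->(2,0) | ant1:(1,0)->S->(2,0) | ant2:(2,0)->N->(1,0)
  grid max=5 at (2,0)
Step 4: ant0:(2,0)->N->(1,0) | ant1:(2,0)->N->(1,0) | ant2:(1,0)->S->(2,0)
  grid max=6 at (1,0)
Step 5: ant0:(1,0)->S->(2,0) | ant1:(1,0)->S->(2,0) | ant2:(2,0)->N->(1,0)
  grid max=9 at (2,0)
Step 6: ant0:(2,0)->N->(1,0) | ant1:(2,0)->N->(1,0) | ant2:(1,0)->S->(2,0)
  grid max=10 at (1,0)

(1,0) (1,0) (2,0)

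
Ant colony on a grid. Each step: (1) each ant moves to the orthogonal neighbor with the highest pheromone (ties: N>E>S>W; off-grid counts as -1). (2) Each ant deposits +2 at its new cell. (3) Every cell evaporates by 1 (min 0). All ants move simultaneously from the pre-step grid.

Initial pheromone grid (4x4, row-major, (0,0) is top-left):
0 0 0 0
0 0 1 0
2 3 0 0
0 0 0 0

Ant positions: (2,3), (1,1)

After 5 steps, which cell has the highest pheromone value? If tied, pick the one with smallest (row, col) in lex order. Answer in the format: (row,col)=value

Step 1: ant0:(2,3)->N->(1,3) | ant1:(1,1)->S->(2,1)
  grid max=4 at (2,1)
Step 2: ant0:(1,3)->N->(0,3) | ant1:(2,1)->W->(2,0)
  grid max=3 at (2,1)
Step 3: ant0:(0,3)->S->(1,3) | ant1:(2,0)->E->(2,1)
  grid max=4 at (2,1)
Step 4: ant0:(1,3)->N->(0,3) | ant1:(2,1)->W->(2,0)
  grid max=3 at (2,1)
Step 5: ant0:(0,3)->S->(1,3) | ant1:(2,0)->E->(2,1)
  grid max=4 at (2,1)
Final grid:
  0 0 0 0
  0 0 0 1
  1 4 0 0
  0 0 0 0
Max pheromone 4 at (2,1)

Answer: (2,1)=4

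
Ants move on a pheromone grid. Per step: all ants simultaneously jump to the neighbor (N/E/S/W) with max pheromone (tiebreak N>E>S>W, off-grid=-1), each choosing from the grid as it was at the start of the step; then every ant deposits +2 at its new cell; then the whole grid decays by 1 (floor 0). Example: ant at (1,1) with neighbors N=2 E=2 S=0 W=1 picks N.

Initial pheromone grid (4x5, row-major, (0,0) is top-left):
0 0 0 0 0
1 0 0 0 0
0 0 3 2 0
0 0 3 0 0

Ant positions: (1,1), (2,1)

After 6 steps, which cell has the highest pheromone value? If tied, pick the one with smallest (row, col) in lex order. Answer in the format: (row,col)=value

Answer: (2,2)=3

Derivation:
Step 1: ant0:(1,1)->W->(1,0) | ant1:(2,1)->E->(2,2)
  grid max=4 at (2,2)
Step 2: ant0:(1,0)->N->(0,0) | ant1:(2,2)->S->(3,2)
  grid max=3 at (2,2)
Step 3: ant0:(0,0)->S->(1,0) | ant1:(3,2)->N->(2,2)
  grid max=4 at (2,2)
Step 4: ant0:(1,0)->N->(0,0) | ant1:(2,2)->S->(3,2)
  grid max=3 at (2,2)
Step 5: ant0:(0,0)->S->(1,0) | ant1:(3,2)->N->(2,2)
  grid max=4 at (2,2)
Step 6: ant0:(1,0)->N->(0,0) | ant1:(2,2)->S->(3,2)
  grid max=3 at (2,2)
Final grid:
  1 0 0 0 0
  1 0 0 0 0
  0 0 3 0 0
  0 0 3 0 0
Max pheromone 3 at (2,2)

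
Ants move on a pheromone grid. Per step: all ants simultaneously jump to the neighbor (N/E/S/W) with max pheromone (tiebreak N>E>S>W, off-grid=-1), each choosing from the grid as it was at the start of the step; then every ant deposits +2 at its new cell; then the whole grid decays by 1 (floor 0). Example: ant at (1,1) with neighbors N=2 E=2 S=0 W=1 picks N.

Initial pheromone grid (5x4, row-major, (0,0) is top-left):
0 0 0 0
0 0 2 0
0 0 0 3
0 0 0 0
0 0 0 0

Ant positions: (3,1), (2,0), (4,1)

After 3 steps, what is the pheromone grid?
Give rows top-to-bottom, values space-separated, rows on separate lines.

After step 1: ants at (2,1),(1,0),(3,1)
  0 0 0 0
  1 0 1 0
  0 1 0 2
  0 1 0 0
  0 0 0 0
After step 2: ants at (3,1),(0,0),(2,1)
  1 0 0 0
  0 0 0 0
  0 2 0 1
  0 2 0 0
  0 0 0 0
After step 3: ants at (2,1),(0,1),(3,1)
  0 1 0 0
  0 0 0 0
  0 3 0 0
  0 3 0 0
  0 0 0 0

0 1 0 0
0 0 0 0
0 3 0 0
0 3 0 0
0 0 0 0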